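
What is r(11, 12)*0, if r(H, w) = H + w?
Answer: 0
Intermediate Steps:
r(11, 12)*0 = (11 + 12)*0 = 23*0 = 0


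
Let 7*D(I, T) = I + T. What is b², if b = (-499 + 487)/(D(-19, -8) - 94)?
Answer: 7056/469225 ≈ 0.015038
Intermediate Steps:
D(I, T) = I/7 + T/7 (D(I, T) = (I + T)/7 = I/7 + T/7)
b = 84/685 (b = (-499 + 487)/(((⅐)*(-19) + (⅐)*(-8)) - 94) = -12/((-19/7 - 8/7) - 94) = -12/(-27/7 - 94) = -12/(-685/7) = -12*(-7/685) = 84/685 ≈ 0.12263)
b² = (84/685)² = 7056/469225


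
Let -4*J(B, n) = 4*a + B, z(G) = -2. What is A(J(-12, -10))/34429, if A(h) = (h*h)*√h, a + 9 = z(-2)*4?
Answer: 800*√5/34429 ≈ 0.051958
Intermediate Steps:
a = -17 (a = -9 - 2*4 = -9 - 8 = -17)
J(B, n) = 17 - B/4 (J(B, n) = -(4*(-17) + B)/4 = -(-68 + B)/4 = 17 - B/4)
A(h) = h^(5/2) (A(h) = h²*√h = h^(5/2))
A(J(-12, -10))/34429 = (17 - ¼*(-12))^(5/2)/34429 = (17 + 3)^(5/2)*(1/34429) = 20^(5/2)*(1/34429) = (800*√5)*(1/34429) = 800*√5/34429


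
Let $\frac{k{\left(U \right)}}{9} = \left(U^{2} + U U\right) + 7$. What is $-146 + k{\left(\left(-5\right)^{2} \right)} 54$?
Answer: $610756$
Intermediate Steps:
$k{\left(U \right)} = 63 + 18 U^{2}$ ($k{\left(U \right)} = 9 \left(\left(U^{2} + U U\right) + 7\right) = 9 \left(\left(U^{2} + U^{2}\right) + 7\right) = 9 \left(2 U^{2} + 7\right) = 9 \left(7 + 2 U^{2}\right) = 63 + 18 U^{2}$)
$-146 + k{\left(\left(-5\right)^{2} \right)} 54 = -146 + \left(63 + 18 \left(\left(-5\right)^{2}\right)^{2}\right) 54 = -146 + \left(63 + 18 \cdot 25^{2}\right) 54 = -146 + \left(63 + 18 \cdot 625\right) 54 = -146 + \left(63 + 11250\right) 54 = -146 + 11313 \cdot 54 = -146 + 610902 = 610756$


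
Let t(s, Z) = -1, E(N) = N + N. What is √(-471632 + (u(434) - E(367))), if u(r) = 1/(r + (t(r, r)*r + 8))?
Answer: I*√7557854/4 ≈ 687.29*I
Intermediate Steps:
E(N) = 2*N
u(r) = ⅛ (u(r) = 1/(r + (-r + 8)) = 1/(r + (8 - r)) = 1/8 = ⅛)
√(-471632 + (u(434) - E(367))) = √(-471632 + (⅛ - 2*367)) = √(-471632 + (⅛ - 1*734)) = √(-471632 + (⅛ - 734)) = √(-471632 - 5871/8) = √(-3778927/8) = I*√7557854/4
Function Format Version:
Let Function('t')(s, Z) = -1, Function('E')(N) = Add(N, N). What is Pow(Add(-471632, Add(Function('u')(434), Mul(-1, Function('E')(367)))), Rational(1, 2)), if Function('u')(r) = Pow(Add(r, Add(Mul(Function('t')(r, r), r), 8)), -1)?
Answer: Mul(Rational(1, 4), I, Pow(7557854, Rational(1, 2))) ≈ Mul(687.29, I)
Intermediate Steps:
Function('E')(N) = Mul(2, N)
Function('u')(r) = Rational(1, 8) (Function('u')(r) = Pow(Add(r, Add(Mul(-1, r), 8)), -1) = Pow(Add(r, Add(8, Mul(-1, r))), -1) = Pow(8, -1) = Rational(1, 8))
Pow(Add(-471632, Add(Function('u')(434), Mul(-1, Function('E')(367)))), Rational(1, 2)) = Pow(Add(-471632, Add(Rational(1, 8), Mul(-1, Mul(2, 367)))), Rational(1, 2)) = Pow(Add(-471632, Add(Rational(1, 8), Mul(-1, 734))), Rational(1, 2)) = Pow(Add(-471632, Add(Rational(1, 8), -734)), Rational(1, 2)) = Pow(Add(-471632, Rational(-5871, 8)), Rational(1, 2)) = Pow(Rational(-3778927, 8), Rational(1, 2)) = Mul(Rational(1, 4), I, Pow(7557854, Rational(1, 2)))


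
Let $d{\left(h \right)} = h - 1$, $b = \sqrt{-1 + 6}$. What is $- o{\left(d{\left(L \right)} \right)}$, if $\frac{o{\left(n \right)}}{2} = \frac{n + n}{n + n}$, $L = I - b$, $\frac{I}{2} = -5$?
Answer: $-2$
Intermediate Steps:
$I = -10$ ($I = 2 \left(-5\right) = -10$)
$b = \sqrt{5} \approx 2.2361$
$L = -10 - \sqrt{5} \approx -12.236$
$d{\left(h \right)} = -1 + h$
$o{\left(n \right)} = 2$ ($o{\left(n \right)} = 2 \frac{n + n}{n + n} = 2 \frac{2 n}{2 n} = 2 \cdot 2 n \frac{1}{2 n} = 2 \cdot 1 = 2$)
$- o{\left(d{\left(L \right)} \right)} = \left(-1\right) 2 = -2$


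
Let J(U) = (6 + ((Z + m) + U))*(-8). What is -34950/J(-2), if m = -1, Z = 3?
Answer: 5825/8 ≈ 728.13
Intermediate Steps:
J(U) = -64 - 8*U (J(U) = (6 + ((3 - 1) + U))*(-8) = (6 + (2 + U))*(-8) = (8 + U)*(-8) = -64 - 8*U)
-34950/J(-2) = -34950/(-64 - 8*(-2)) = -34950/(-64 + 16) = -34950/(-48) = -34950*(-1/48) = 5825/8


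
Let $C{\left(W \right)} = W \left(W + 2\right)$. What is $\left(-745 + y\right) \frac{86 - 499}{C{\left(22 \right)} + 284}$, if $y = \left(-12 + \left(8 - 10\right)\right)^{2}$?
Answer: $\frac{32391}{116} \approx 279.23$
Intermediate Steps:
$C{\left(W \right)} = W \left(2 + W\right)$
$y = 196$ ($y = \left(-12 + \left(8 - 10\right)\right)^{2} = \left(-12 - 2\right)^{2} = \left(-14\right)^{2} = 196$)
$\left(-745 + y\right) \frac{86 - 499}{C{\left(22 \right)} + 284} = \left(-745 + 196\right) \frac{86 - 499}{22 \left(2 + 22\right) + 284} = - 549 \left(- \frac{413}{22 \cdot 24 + 284}\right) = - 549 \left(- \frac{413}{528 + 284}\right) = - 549 \left(- \frac{413}{812}\right) = - 549 \left(\left(-413\right) \frac{1}{812}\right) = \left(-549\right) \left(- \frac{59}{116}\right) = \frac{32391}{116}$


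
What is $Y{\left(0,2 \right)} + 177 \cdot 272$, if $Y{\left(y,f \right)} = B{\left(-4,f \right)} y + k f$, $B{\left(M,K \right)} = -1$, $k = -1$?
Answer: $48142$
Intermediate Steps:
$Y{\left(y,f \right)} = - f - y$ ($Y{\left(y,f \right)} = - y - f = - f - y$)
$Y{\left(0,2 \right)} + 177 \cdot 272 = \left(\left(-1\right) 2 - 0\right) + 177 \cdot 272 = \left(-2 + 0\right) + 48144 = -2 + 48144 = 48142$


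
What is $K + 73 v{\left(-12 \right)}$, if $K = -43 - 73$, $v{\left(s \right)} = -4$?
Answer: $-408$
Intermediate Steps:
$K = -116$
$K + 73 v{\left(-12 \right)} = -116 + 73 \left(-4\right) = -116 - 292 = -408$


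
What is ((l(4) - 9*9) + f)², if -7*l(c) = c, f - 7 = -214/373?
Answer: 38496009616/6817321 ≈ 5646.8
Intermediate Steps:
f = 2397/373 (f = 7 - 214/373 = 2397/373 ≈ 6.4263)
l(c) = -c/7
((l(4) - 9*9) + f)² = ((-⅐*4 - 9*9) + 2397/373)² = ((-4/7 - 81) + 2397/373)² = (-571/7 + 2397/373)² = (-196204/2611)² = 38496009616/6817321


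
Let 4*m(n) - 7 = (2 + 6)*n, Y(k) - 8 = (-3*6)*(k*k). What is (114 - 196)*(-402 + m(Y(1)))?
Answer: 68921/2 ≈ 34461.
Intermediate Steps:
Y(k) = 8 - 18*k**2 (Y(k) = 8 + (-3*6)*(k*k) = 8 - 18*k**2)
m(n) = 7/4 + 2*n (m(n) = 7/4 + ((2 + 6)*n)/4 = 7/4 + (8*n)/4 = 7/4 + 2*n)
(114 - 196)*(-402 + m(Y(1))) = (114 - 196)*(-402 + (7/4 + 2*(8 - 18*1**2))) = -82*(-402 + (7/4 + 2*(8 - 18*1))) = -82*(-402 + (7/4 + 2*(8 - 18))) = -82*(-402 + (7/4 + 2*(-10))) = -82*(-402 + (7/4 - 20)) = -82*(-402 - 73/4) = -82*(-1681/4) = 68921/2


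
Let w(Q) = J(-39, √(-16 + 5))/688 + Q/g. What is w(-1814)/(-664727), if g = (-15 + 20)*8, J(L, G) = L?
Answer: 156199/2286660880 ≈ 6.8309e-5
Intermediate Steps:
g = 40 (g = 5*8 = 40)
w(Q) = -39/688 + Q/40
w(-1814)/(-664727) = (-39/688 + (1/40)*(-1814))/(-664727) = (-39/688 - 907/20)*(-1/664727) = -156199/3440*(-1/664727) = 156199/2286660880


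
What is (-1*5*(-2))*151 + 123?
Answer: 1633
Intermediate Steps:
(-1*5*(-2))*151 + 123 = -5*(-2)*151 + 123 = 10*151 + 123 = 1510 + 123 = 1633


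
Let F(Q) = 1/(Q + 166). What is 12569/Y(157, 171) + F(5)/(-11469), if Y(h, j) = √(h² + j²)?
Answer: -1/1961199 + 12569*√53890/53890 ≈ 54.144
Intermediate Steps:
F(Q) = 1/(166 + Q)
12569/Y(157, 171) + F(5)/(-11469) = 12569/(√(157² + 171²)) + 1/((166 + 5)*(-11469)) = 12569/(√(24649 + 29241)) - 1/11469/171 = 12569/(√53890) + (1/171)*(-1/11469) = 12569*(√53890/53890) - 1/1961199 = 12569*√53890/53890 - 1/1961199 = -1/1961199 + 12569*√53890/53890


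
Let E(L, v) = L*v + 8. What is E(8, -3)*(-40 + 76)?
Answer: -576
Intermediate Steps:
E(L, v) = 8 + L*v
E(8, -3)*(-40 + 76) = (8 + 8*(-3))*(-40 + 76) = (8 - 24)*36 = -16*36 = -576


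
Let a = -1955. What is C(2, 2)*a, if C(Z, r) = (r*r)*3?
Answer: -23460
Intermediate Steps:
C(Z, r) = 3*r² (C(Z, r) = r²*3 = 3*r²)
C(2, 2)*a = (3*2²)*(-1955) = (3*4)*(-1955) = 12*(-1955) = -23460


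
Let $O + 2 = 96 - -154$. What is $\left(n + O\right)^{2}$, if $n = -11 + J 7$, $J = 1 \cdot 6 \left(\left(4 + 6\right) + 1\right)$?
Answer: $488601$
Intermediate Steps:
$O = 248$ ($O = -2 + \left(96 - -154\right) = -2 + \left(96 + 154\right) = -2 + 250 = 248$)
$J = 66$ ($J = 6 \left(10 + 1\right) = 6 \cdot 11 = 66$)
$n = 451$ ($n = -11 + 66 \cdot 7 = -11 + 462 = 451$)
$\left(n + O\right)^{2} = \left(451 + 248\right)^{2} = 699^{2} = 488601$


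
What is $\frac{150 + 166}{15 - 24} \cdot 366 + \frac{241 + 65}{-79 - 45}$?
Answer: $- \frac{2390683}{186} \approx -12853.0$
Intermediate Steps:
$\frac{150 + 166}{15 - 24} \cdot 366 + \frac{241 + 65}{-79 - 45} = \frac{316}{-9} \cdot 366 + \frac{306}{-124} = 316 \left(- \frac{1}{9}\right) 366 + 306 \left(- \frac{1}{124}\right) = \left(- \frac{316}{9}\right) 366 - \frac{153}{62} = - \frac{38552}{3} - \frac{153}{62} = - \frac{2390683}{186}$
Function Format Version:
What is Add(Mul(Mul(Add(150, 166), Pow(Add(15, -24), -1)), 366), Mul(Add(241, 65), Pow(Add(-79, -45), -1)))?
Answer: Rational(-2390683, 186) ≈ -12853.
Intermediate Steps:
Add(Mul(Mul(Add(150, 166), Pow(Add(15, -24), -1)), 366), Mul(Add(241, 65), Pow(Add(-79, -45), -1))) = Add(Mul(Mul(316, Pow(-9, -1)), 366), Mul(306, Pow(-124, -1))) = Add(Mul(Mul(316, Rational(-1, 9)), 366), Mul(306, Rational(-1, 124))) = Add(Mul(Rational(-316, 9), 366), Rational(-153, 62)) = Add(Rational(-38552, 3), Rational(-153, 62)) = Rational(-2390683, 186)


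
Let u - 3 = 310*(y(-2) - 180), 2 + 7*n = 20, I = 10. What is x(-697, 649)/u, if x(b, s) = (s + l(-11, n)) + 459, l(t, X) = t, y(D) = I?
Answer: -1097/52697 ≈ -0.020817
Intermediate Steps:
y(D) = 10
n = 18/7 (n = -2/7 + (1/7)*20 = -2/7 + 20/7 = 18/7 ≈ 2.5714)
u = -52697 (u = 3 + 310*(10 - 180) = 3 + 310*(-170) = 3 - 52700 = -52697)
x(b, s) = 448 + s (x(b, s) = (s - 11) + 459 = (-11 + s) + 459 = 448 + s)
x(-697, 649)/u = (448 + 649)/(-52697) = 1097*(-1/52697) = -1097/52697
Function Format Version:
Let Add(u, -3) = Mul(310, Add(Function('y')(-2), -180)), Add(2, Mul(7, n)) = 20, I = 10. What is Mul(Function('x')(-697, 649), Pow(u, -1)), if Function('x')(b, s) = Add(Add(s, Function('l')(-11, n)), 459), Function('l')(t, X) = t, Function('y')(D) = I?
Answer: Rational(-1097, 52697) ≈ -0.020817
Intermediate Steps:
Function('y')(D) = 10
n = Rational(18, 7) (n = Add(Rational(-2, 7), Mul(Rational(1, 7), 20)) = Add(Rational(-2, 7), Rational(20, 7)) = Rational(18, 7) ≈ 2.5714)
u = -52697 (u = Add(3, Mul(310, Add(10, -180))) = Add(3, Mul(310, -170)) = Add(3, -52700) = -52697)
Function('x')(b, s) = Add(448, s) (Function('x')(b, s) = Add(Add(s, -11), 459) = Add(Add(-11, s), 459) = Add(448, s))
Mul(Function('x')(-697, 649), Pow(u, -1)) = Mul(Add(448, 649), Pow(-52697, -1)) = Mul(1097, Rational(-1, 52697)) = Rational(-1097, 52697)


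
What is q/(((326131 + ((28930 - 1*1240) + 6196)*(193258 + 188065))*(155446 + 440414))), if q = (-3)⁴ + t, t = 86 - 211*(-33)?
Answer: 713/769960597894074 ≈ 9.2602e-13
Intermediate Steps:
t = 7049 (t = 86 + 6963 = 7049)
q = 7130 (q = (-3)⁴ + 7049 = 81 + 7049 = 7130)
q/(((326131 + ((28930 - 1*1240) + 6196)*(193258 + 188065))*(155446 + 440414))) = 7130/(((326131 + ((28930 - 1*1240) + 6196)*(193258 + 188065))*(155446 + 440414))) = 7130/(((326131 + ((28930 - 1240) + 6196)*381323)*595860)) = 7130/(((326131 + (27690 + 6196)*381323)*595860)) = 7130/(((326131 + 33886*381323)*595860)) = 7130/(((326131 + 12921511178)*595860)) = 7130/((12921837309*595860)) = 7130/7699605978940740 = 7130*(1/7699605978940740) = 713/769960597894074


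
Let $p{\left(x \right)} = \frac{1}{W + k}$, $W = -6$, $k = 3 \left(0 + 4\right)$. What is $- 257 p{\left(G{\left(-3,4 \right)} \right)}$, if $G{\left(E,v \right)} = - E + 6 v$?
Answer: $- \frac{257}{6} \approx -42.833$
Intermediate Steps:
$k = 12$ ($k = 3 \cdot 4 = 12$)
$p{\left(x \right)} = \frac{1}{6}$ ($p{\left(x \right)} = \frac{1}{-6 + 12} = \frac{1}{6}$)
$- 257 p{\left(G{\left(-3,4 \right)} \right)} = \left(-257\right) \frac{1}{6} = - \frac{257}{6}$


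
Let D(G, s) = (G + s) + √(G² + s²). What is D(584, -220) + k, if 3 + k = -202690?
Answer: -202329 + 4*√24341 ≈ -2.0171e+5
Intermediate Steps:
k = -202693 (k = -3 - 202690 = -202693)
D(G, s) = G + s + √(G² + s²)
D(584, -220) + k = (584 - 220 + √(584² + (-220)²)) - 202693 = (584 - 220 + √(341056 + 48400)) - 202693 = (584 - 220 + √389456) - 202693 = (584 - 220 + 4*√24341) - 202693 = (364 + 4*√24341) - 202693 = -202329 + 4*√24341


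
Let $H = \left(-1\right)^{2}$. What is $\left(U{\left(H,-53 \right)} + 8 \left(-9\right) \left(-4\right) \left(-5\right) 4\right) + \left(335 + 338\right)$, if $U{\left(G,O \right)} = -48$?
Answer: $-5135$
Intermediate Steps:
$H = 1$
$\left(U{\left(H,-53 \right)} + 8 \left(-9\right) \left(-4\right) \left(-5\right) 4\right) + \left(335 + 338\right) = \left(-48 + 8 \left(-9\right) \left(-4\right) \left(-5\right) 4\right) + \left(335 + 338\right) = \left(-48 - 72 \cdot 20 \cdot 4\right) + 673 = \left(-48 - 5760\right) + 673 = -5808 + 673 = -5135$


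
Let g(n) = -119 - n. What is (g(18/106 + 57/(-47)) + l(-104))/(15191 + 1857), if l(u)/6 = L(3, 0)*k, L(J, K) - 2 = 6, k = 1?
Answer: -174263/42466568 ≈ -0.0041035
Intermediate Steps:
L(J, K) = 8 (L(J, K) = 2 + 6 = 8)
l(u) = 48 (l(u) = 6*(8*1) = 6*8 = 48)
(g(18/106 + 57/(-47)) + l(-104))/(15191 + 1857) = ((-119 - (18/106 + 57/(-47))) + 48)/(15191 + 1857) = ((-119 - (18*(1/106) + 57*(-1/47))) + 48)/17048 = ((-119 - (9/53 - 57/47)) + 48)*(1/17048) = ((-119 - 1*(-2598/2491)) + 48)*(1/17048) = ((-119 + 2598/2491) + 48)*(1/17048) = (-293831/2491 + 48)*(1/17048) = -174263/2491*1/17048 = -174263/42466568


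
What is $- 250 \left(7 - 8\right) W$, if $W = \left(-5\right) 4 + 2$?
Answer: $-4500$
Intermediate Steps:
$W = -18$ ($W = -20 + 2 = -18$)
$- 250 \left(7 - 8\right) W = - 250 \left(7 - 8\right) \left(-18\right) = - 250 \left(\left(-1\right) \left(-18\right)\right) = \left(-250\right) 18 = -4500$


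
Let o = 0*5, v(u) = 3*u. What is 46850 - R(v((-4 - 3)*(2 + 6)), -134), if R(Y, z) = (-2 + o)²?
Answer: 46846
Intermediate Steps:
o = 0
R(Y, z) = 4 (R(Y, z) = (-2 + 0)² = (-2)² = 4)
46850 - R(v((-4 - 3)*(2 + 6)), -134) = 46850 - 1*4 = 46850 - 4 = 46846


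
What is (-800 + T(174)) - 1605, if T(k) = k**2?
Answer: 27871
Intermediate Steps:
(-800 + T(174)) - 1605 = (-800 + 174**2) - 1605 = (-800 + 30276) - 1605 = 29476 - 1605 = 27871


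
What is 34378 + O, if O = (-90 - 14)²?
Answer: 45194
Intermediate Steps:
O = 10816 (O = (-104)² = 10816)
34378 + O = 34378 + 10816 = 45194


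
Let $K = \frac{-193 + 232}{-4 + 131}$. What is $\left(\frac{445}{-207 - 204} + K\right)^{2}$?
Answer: $\frac{1639116196}{2724526809} \approx 0.60161$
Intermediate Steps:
$K = \frac{39}{127} \approx 0.30709$
$\left(\frac{445}{-207 - 204} + K\right)^{2} = \left(\frac{445}{-207 - 204} + \frac{39}{127}\right)^{2} = \left(\frac{445}{-411} + \frac{39}{127}\right)^{2} = \left(445 \left(- \frac{1}{411}\right) + \frac{39}{127}\right)^{2} = \left(- \frac{445}{411} + \frac{39}{127}\right)^{2} = \left(- \frac{40486}{52197}\right)^{2} = \frac{1639116196}{2724526809}$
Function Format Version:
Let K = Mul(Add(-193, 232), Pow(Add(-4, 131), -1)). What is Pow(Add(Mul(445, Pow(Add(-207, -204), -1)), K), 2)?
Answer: Rational(1639116196, 2724526809) ≈ 0.60161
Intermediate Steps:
K = Rational(39, 127) (K = Mul(39, Pow(127, -1)) = Mul(39, Rational(1, 127)) = Rational(39, 127) ≈ 0.30709)
Pow(Add(Mul(445, Pow(Add(-207, -204), -1)), K), 2) = Pow(Add(Mul(445, Pow(Add(-207, -204), -1)), Rational(39, 127)), 2) = Pow(Add(Mul(445, Pow(-411, -1)), Rational(39, 127)), 2) = Pow(Add(Mul(445, Rational(-1, 411)), Rational(39, 127)), 2) = Pow(Add(Rational(-445, 411), Rational(39, 127)), 2) = Pow(Rational(-40486, 52197), 2) = Rational(1639116196, 2724526809)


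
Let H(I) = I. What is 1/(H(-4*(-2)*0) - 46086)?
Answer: -1/46086 ≈ -2.1699e-5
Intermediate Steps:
1/(H(-4*(-2)*0) - 46086) = 1/(-4*(-2)*0 - 46086) = 1/(8*0 - 46086) = 1/(0 - 46086) = 1/(-46086) = -1/46086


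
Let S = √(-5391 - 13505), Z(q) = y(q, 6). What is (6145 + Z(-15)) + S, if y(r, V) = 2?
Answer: 6147 + 4*I*√1181 ≈ 6147.0 + 137.46*I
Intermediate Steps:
Z(q) = 2
S = 4*I*√1181 (S = √(-18896) = 4*I*√1181 ≈ 137.46*I)
(6145 + Z(-15)) + S = (6145 + 2) + 4*I*√1181 = 6147 + 4*I*√1181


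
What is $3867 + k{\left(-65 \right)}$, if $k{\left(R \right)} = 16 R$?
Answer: $2827$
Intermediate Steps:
$3867 + k{\left(-65 \right)} = 3867 + 16 \left(-65\right) = 3867 - 1040 = 2827$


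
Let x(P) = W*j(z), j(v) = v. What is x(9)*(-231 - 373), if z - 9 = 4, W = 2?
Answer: -15704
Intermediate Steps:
z = 13 (z = 9 + 4 = 13)
x(P) = 26 (x(P) = 2*13 = 26)
x(9)*(-231 - 373) = 26*(-231 - 373) = 26*(-604) = -15704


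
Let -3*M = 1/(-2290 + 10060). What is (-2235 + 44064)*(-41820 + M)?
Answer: -13591973834543/7770 ≈ -1.7493e+9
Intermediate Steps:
M = -1/23310 (M = -1/(3*(-2290 + 10060)) = -⅓/7770 = -⅓*1/7770 = -1/23310 ≈ -4.2900e-5)
(-2235 + 44064)*(-41820 + M) = (-2235 + 44064)*(-41820 - 1/23310) = 41829*(-974824201/23310) = -13591973834543/7770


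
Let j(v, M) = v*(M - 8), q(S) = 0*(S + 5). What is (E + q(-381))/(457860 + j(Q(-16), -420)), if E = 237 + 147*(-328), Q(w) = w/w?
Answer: -47979/457432 ≈ -0.10489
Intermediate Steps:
q(S) = 0 (q(S) = 0*(5 + S) = 0)
Q(w) = 1
j(v, M) = v*(-8 + M)
E = -47979 (E = 237 - 48216 = -47979)
(E + q(-381))/(457860 + j(Q(-16), -420)) = (-47979 + 0)/(457860 + 1*(-8 - 420)) = -47979/(457860 + 1*(-428)) = -47979/(457860 - 428) = -47979/457432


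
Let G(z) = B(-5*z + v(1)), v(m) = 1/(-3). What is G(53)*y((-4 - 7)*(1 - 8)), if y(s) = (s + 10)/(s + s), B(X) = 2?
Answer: 87/77 ≈ 1.1299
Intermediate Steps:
v(m) = -⅓
y(s) = (10 + s)/(2*s) (y(s) = (10 + s)/((2*s)) = (10 + s)*(1/(2*s)) = (10 + s)/(2*s))
G(z) = 2
G(53)*y((-4 - 7)*(1 - 8)) = 2*((10 + (-4 - 7)*(1 - 8))/(2*(((-4 - 7)*(1 - 8))))) = 2*((10 - 11*(-7))/(2*((-11*(-7))))) = 2*((½)*(10 + 77)/77) = 2*((½)*(1/77)*87) = 2*(87/154) = 87/77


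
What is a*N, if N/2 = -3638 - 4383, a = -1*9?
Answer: 144378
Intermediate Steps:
a = -9
N = -16042 (N = 2*(-3638 - 4383) = 2*(-8021) = -16042)
a*N = -9*(-16042) = 144378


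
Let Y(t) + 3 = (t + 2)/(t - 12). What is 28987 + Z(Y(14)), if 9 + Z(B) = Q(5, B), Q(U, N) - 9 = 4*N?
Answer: 29007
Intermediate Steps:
Y(t) = -3 + (2 + t)/(-12 + t) (Y(t) = -3 + (t + 2)/(t - 12) = -3 + (2 + t)/(-12 + t))
Q(U, N) = 9 + 4*N
Z(B) = 4*B (Z(B) = -9 + (9 + 4*B) = 4*B)
28987 + Z(Y(14)) = 28987 + 4*(2*(19 - 1*14)/(-12 + 14)) = 28987 + 4*(2*(19 - 14)/2) = 28987 + 4*(2*(1/2)*5) = 28987 + 4*5 = 28987 + 20 = 29007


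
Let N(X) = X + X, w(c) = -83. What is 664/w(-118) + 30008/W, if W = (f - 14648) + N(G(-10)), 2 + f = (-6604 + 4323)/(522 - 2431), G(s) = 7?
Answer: -280788016/27937843 ≈ -10.050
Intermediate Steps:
f = -1537/1909 (f = -2 + (-6604 + 4323)/(522 - 2431) = -2 - 2281/(-1909) = -2 - 2281*(-1/1909) = -2 + 2281/1909 = -1537/1909 ≈ -0.80513)
N(X) = 2*X
W = -27937843/1909 (W = (-1537/1909 - 14648) + 2*7 = -27964569/1909 + 14 = -27937843/1909 ≈ -14635.)
664/w(-118) + 30008/W = 664/(-83) + 30008/(-27937843/1909) = 664*(-1/83) + 30008*(-1909/27937843) = -8 - 57285272/27937843 = -280788016/27937843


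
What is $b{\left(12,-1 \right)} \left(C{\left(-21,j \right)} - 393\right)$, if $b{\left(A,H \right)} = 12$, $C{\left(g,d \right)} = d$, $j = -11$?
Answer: $-4848$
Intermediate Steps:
$b{\left(12,-1 \right)} \left(C{\left(-21,j \right)} - 393\right) = 12 \left(-11 - 393\right) = 12 \left(-404\right) = -4848$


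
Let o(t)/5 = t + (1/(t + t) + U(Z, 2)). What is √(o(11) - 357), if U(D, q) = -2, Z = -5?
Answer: 19*I*√418/22 ≈ 17.657*I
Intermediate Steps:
o(t) = -10 + 5*t + 5/(2*t) (o(t) = 5*(t + (1/(t + t) - 2)) = 5*(t + (1/(2*t) - 2)) = 5*(t + (-2 + 1/(2*t))) = 5*(-2 + t + 1/(2*t)) = -10 + 5*t + 5/(2*t))
√(o(11) - 357) = √((-10 + 5*11 + (5/2)/11) - 357) = √((-10 + 55 + (5/2)*(1/11)) - 357) = √((-10 + 55 + 5/22) - 357) = √(995/22 - 357) = √(-6859/22) = 19*I*√418/22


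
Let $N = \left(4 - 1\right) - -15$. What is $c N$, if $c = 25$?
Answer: $450$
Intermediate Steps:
$N = 18$ ($N = 3 + 15 = 18$)
$c N = 25 \cdot 18 = 450$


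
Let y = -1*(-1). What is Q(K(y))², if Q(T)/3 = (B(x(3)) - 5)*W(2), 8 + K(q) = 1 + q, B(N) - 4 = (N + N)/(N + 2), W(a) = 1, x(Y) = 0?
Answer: 9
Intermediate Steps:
B(N) = 4 + 2*N/(2 + N) (B(N) = 4 + (N + N)/(N + 2) = 4 + (2*N)/(2 + N) = 4 + 2*N/(2 + N))
y = 1
K(q) = -7 + q (K(q) = -8 + (1 + q) = -7 + q)
Q(T) = -3 (Q(T) = 3*((2*(4 + 3*0)/(2 + 0) - 5)*1) = 3*((2*(4 + 0)/2 - 5)*1) = 3*((2*(½)*4 - 5)*1) = 3*((4 - 5)*1) = 3*(-1*1) = 3*(-1) = -3)
Q(K(y))² = (-3)² = 9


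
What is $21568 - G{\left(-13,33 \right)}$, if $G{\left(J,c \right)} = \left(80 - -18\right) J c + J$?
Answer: $63623$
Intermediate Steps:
$G{\left(J,c \right)} = J + 98 J c$ ($G{\left(J,c \right)} = \left(80 + 18\right) J c + J = 98 J c + J = J + 98 J c$)
$21568 - G{\left(-13,33 \right)} = 21568 - - 13 \left(1 + 98 \cdot 33\right) = 21568 - - 13 \left(1 + 3234\right) = 21568 - \left(-13\right) 3235 = 21568 - -42055 = 21568 + 42055 = 63623$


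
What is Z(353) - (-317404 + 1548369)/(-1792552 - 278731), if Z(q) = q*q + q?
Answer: 258832897211/2071283 ≈ 1.2496e+5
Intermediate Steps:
Z(q) = q + q**2 (Z(q) = q**2 + q = q + q**2)
Z(353) - (-317404 + 1548369)/(-1792552 - 278731) = 353*(1 + 353) - (-317404 + 1548369)/(-1792552 - 278731) = 353*354 - 1230965/(-2071283) = 124962 - 1230965*(-1)/2071283 = 124962 - 1*(-1230965/2071283) = 124962 + 1230965/2071283 = 258832897211/2071283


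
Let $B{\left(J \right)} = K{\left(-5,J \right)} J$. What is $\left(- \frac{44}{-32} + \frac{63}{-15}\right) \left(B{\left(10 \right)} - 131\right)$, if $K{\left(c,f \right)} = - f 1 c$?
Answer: $- \frac{41697}{40} \approx -1042.4$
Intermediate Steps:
$K{\left(c,f \right)} = - c f$ ($K{\left(c,f \right)} = - f c = - c f$)
$B{\left(J \right)} = 5 J^{2}$ ($B{\left(J \right)} = \left(-1\right) \left(-5\right) J J = 5 J J = 5 J^{2}$)
$\left(- \frac{44}{-32} + \frac{63}{-15}\right) \left(B{\left(10 \right)} - 131\right) = \left(- \frac{44}{-32} + \frac{63}{-15}\right) \left(5 \cdot 10^{2} - 131\right) = \left(\left(-44\right) \left(- \frac{1}{32}\right) + 63 \left(- \frac{1}{15}\right)\right) \left(5 \cdot 100 - 131\right) = \left(\frac{11}{8} - \frac{21}{5}\right) \left(500 - 131\right) = \left(- \frac{113}{40}\right) 369 = - \frac{41697}{40}$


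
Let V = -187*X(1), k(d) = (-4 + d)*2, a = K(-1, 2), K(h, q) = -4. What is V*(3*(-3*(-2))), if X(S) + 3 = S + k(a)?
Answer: 60588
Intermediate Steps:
a = -4
k(d) = -8 + 2*d
X(S) = -19 + S (X(S) = -3 + (S + (-8 + 2*(-4))) = -3 + (S + (-8 - 8)) = -3 + (S - 16) = -3 + (-16 + S) = -19 + S)
V = 3366 (V = -187*(-19 + 1) = -187*(-18) = 3366)
V*(3*(-3*(-2))) = 3366*(3*(-3*(-2))) = 3366*(3*6) = 3366*18 = 60588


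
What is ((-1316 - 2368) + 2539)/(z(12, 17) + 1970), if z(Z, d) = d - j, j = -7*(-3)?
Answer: -1145/1966 ≈ -0.58240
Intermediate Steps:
j = 21
z(Z, d) = -21 + d (z(Z, d) = d - 1*21 = d - 21 = -21 + d)
((-1316 - 2368) + 2539)/(z(12, 17) + 1970) = ((-1316 - 2368) + 2539)/((-21 + 17) + 1970) = (-3684 + 2539)/(-4 + 1970) = -1145/1966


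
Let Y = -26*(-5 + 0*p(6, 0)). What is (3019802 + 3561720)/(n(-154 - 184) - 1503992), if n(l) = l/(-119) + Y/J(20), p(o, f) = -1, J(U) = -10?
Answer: -783201118/178976257 ≈ -4.3760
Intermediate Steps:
Y = 130 (Y = -26*(-5 + 0*(-1)) = -26*(-5 + 0) = -26*(-5) = 130)
n(l) = -13 - l/119 (n(l) = l/(-119) + 130/(-10) = l*(-1/119) + 130*(-⅒) = -l/119 - 13 = -13 - l/119)
(3019802 + 3561720)/(n(-154 - 184) - 1503992) = (3019802 + 3561720)/((-13 - (-154 - 184)/119) - 1503992) = 6581522/((-13 - 1/119*(-338)) - 1503992) = 6581522/((-13 + 338/119) - 1503992) = 6581522/(-1209/119 - 1503992) = 6581522/(-178976257/119) = 6581522*(-119/178976257) = -783201118/178976257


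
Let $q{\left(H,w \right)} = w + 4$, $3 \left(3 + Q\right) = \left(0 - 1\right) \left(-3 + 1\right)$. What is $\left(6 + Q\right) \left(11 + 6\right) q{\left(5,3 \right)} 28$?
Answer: $\frac{36652}{3} \approx 12217.0$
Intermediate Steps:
$Q = - \frac{7}{3}$ ($Q = -3 + \frac{\left(0 - 1\right) \left(-3 + 1\right)}{3} = -3 + \frac{\left(-1\right) \left(-2\right)}{3} = -3 + \frac{1}{3} \cdot 2 = -3 + \frac{2}{3} = - \frac{7}{3} \approx -2.3333$)
$q{\left(H,w \right)} = 4 + w$
$\left(6 + Q\right) \left(11 + 6\right) q{\left(5,3 \right)} 28 = \left(6 - \frac{7}{3}\right) \left(11 + 6\right) \left(4 + 3\right) 28 = \frac{11}{3} \cdot 17 \cdot 7 \cdot 28 = \frac{187}{3} \cdot 7 \cdot 28 = \frac{1309}{3} \cdot 28 = \frac{36652}{3}$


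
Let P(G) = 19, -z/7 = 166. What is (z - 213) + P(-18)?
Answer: -1356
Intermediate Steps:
z = -1162 (z = -7*166 = -1162)
(z - 213) + P(-18) = (-1162 - 213) + 19 = -1375 + 19 = -1356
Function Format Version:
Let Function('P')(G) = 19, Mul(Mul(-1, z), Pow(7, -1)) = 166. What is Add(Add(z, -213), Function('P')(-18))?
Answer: -1356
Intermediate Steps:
z = -1162 (z = Mul(-7, 166) = -1162)
Add(Add(z, -213), Function('P')(-18)) = Add(Add(-1162, -213), 19) = Add(-1375, 19) = -1356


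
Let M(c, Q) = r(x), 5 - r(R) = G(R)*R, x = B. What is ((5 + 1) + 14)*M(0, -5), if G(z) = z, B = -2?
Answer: 20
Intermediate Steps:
x = -2
r(R) = 5 - R² (r(R) = 5 - R*R = 5 - R²)
M(c, Q) = 1 (M(c, Q) = 5 - 1*(-2)² = 5 - 1*4 = 5 - 4 = 1)
((5 + 1) + 14)*M(0, -5) = ((5 + 1) + 14)*1 = (6 + 14)*1 = 20*1 = 20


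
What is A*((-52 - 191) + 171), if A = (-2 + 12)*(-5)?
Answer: 3600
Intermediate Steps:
A = -50 (A = 10*(-5) = -50)
A*((-52 - 191) + 171) = -50*((-52 - 191) + 171) = -50*(-243 + 171) = -50*(-72) = 3600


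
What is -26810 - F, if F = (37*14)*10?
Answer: -31990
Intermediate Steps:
F = 5180 (F = 518*10 = 5180)
-26810 - F = -26810 - 1*5180 = -26810 - 5180 = -31990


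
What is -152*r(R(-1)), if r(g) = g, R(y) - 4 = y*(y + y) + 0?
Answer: -912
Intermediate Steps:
R(y) = 4 + 2*y² (R(y) = 4 + (y*(y + y) + 0) = 4 + (y*(2*y) + 0) = 4 + (2*y² + 0) = 4 + 2*y²)
-152*r(R(-1)) = -152*(4 + 2*(-1)²) = -152*(4 + 2*1) = -152*(4 + 2) = -152*6 = -912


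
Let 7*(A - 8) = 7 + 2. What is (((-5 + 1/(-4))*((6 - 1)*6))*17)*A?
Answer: -49725/2 ≈ -24863.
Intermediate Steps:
A = 65/7 (A = 8 + (7 + 2)/7 = 8 + (1/7)*9 = 8 + 9/7 = 65/7 ≈ 9.2857)
(((-5 + 1/(-4))*((6 - 1)*6))*17)*A = (((-5 + 1/(-4))*((6 - 1)*6))*17)*(65/7) = (((-5 - 1/4)*(5*6))*17)*(65/7) = (-21/4*30*17)*(65/7) = -315/2*17*(65/7) = -5355/2*65/7 = -49725/2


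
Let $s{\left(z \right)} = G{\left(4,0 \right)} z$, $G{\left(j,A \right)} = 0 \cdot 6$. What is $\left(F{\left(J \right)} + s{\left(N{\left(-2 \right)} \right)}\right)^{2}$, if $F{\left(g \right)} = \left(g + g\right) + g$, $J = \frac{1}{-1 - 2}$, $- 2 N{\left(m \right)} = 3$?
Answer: $1$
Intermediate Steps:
$G{\left(j,A \right)} = 0$
$N{\left(m \right)} = - \frac{3}{2}$ ($N{\left(m \right)} = \left(- \frac{1}{2}\right) 3 = - \frac{3}{2}$)
$J = - \frac{1}{3}$ ($J = \frac{1}{-3} = - \frac{1}{3} \approx -0.33333$)
$s{\left(z \right)} = 0$ ($s{\left(z \right)} = 0 z = 0$)
$F{\left(g \right)} = 3 g$ ($F{\left(g \right)} = 2 g + g = 3 g$)
$\left(F{\left(J \right)} + s{\left(N{\left(-2 \right)} \right)}\right)^{2} = \left(3 \left(- \frac{1}{3}\right) + 0\right)^{2} = \left(-1 + 0\right)^{2} = \left(-1\right)^{2} = 1$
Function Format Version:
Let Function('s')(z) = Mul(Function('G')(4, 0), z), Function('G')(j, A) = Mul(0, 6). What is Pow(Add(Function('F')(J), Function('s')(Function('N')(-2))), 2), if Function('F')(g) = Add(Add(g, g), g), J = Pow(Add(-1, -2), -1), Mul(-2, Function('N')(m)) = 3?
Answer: 1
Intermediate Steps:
Function('G')(j, A) = 0
Function('N')(m) = Rational(-3, 2) (Function('N')(m) = Mul(Rational(-1, 2), 3) = Rational(-3, 2))
J = Rational(-1, 3) (J = Pow(-3, -1) = Rational(-1, 3) ≈ -0.33333)
Function('s')(z) = 0 (Function('s')(z) = Mul(0, z) = 0)
Function('F')(g) = Mul(3, g) (Function('F')(g) = Add(Mul(2, g), g) = Mul(3, g))
Pow(Add(Function('F')(J), Function('s')(Function('N')(-2))), 2) = Pow(Add(Mul(3, Rational(-1, 3)), 0), 2) = Pow(Add(-1, 0), 2) = Pow(-1, 2) = 1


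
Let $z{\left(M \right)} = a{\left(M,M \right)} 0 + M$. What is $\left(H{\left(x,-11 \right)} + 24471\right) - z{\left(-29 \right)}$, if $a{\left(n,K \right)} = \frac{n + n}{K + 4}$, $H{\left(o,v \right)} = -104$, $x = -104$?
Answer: $24396$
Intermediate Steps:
$a{\left(n,K \right)} = \frac{2 n}{4 + K}$
$z{\left(M \right)} = M$ ($z{\left(M \right)} = \frac{2 M}{4 + M} 0 + M = 0 + M = M$)
$\left(H{\left(x,-11 \right)} + 24471\right) - z{\left(-29 \right)} = \left(-104 + 24471\right) - -29 = 24367 + 29 = 24396$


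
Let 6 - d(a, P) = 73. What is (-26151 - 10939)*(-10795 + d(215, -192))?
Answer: 402871580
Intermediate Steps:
d(a, P) = -67 (d(a, P) = 6 - 1*73 = 6 - 73 = -67)
(-26151 - 10939)*(-10795 + d(215, -192)) = (-26151 - 10939)*(-10795 - 67) = -37090*(-10862) = 402871580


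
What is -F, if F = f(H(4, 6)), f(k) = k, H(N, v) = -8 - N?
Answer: 12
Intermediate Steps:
F = -12 (F = -8 - 1*4 = -8 - 4 = -12)
-F = -1*(-12) = 12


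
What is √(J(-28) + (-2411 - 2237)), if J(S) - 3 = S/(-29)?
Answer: I*√3905633/29 ≈ 68.147*I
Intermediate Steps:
J(S) = 3 - S/29 (J(S) = 3 + S/(-29) = 3 + S*(-1/29) = 3 - S/29)
√(J(-28) + (-2411 - 2237)) = √((3 - 1/29*(-28)) + (-2411 - 2237)) = √((3 + 28/29) - 4648) = √(115/29 - 4648) = √(-134677/29) = I*√3905633/29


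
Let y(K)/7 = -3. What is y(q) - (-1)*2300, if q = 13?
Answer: 2279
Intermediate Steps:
y(K) = -21 (y(K) = 7*(-3) = -21)
y(q) - (-1)*2300 = -21 - (-1)*2300 = -21 - 1*(-2300) = -21 + 2300 = 2279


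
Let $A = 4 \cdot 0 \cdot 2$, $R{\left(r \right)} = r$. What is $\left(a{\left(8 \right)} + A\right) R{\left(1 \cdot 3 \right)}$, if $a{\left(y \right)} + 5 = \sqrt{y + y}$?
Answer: $-3$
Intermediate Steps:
$a{\left(y \right)} = -5 + \sqrt{2} \sqrt{y}$ ($a{\left(y \right)} = -5 + \sqrt{y + y} = -5 + \sqrt{2 y} = -5 + \sqrt{2} \sqrt{y}$)
$A = 0$ ($A = 0 \cdot 2 = 0$)
$\left(a{\left(8 \right)} + A\right) R{\left(1 \cdot 3 \right)} = \left(\left(-5 + \sqrt{2} \sqrt{8}\right) + 0\right) 1 \cdot 3 = \left(\left(-5 + \sqrt{2} \cdot 2 \sqrt{2}\right) + 0\right) 3 = \left(\left(-5 + 4\right) + 0\right) 3 = \left(-1 + 0\right) 3 = \left(-1\right) 3 = -3$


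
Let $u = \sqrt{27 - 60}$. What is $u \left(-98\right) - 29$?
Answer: $-29 - 98 i \sqrt{33} \approx -29.0 - 562.97 i$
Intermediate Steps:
$u = i \sqrt{33}$ ($u = \sqrt{-33} = i \sqrt{33} \approx 5.7446 i$)
$u \left(-98\right) - 29 = i \sqrt{33} \left(-98\right) - 29 = - 98 i \sqrt{33} - 29 = -29 - 98 i \sqrt{33}$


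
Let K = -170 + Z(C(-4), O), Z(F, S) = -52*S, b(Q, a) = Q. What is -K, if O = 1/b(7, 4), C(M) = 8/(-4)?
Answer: 1242/7 ≈ 177.43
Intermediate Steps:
C(M) = -2 (C(M) = 8*(-¼) = -2)
O = ⅐ (O = 1/7 = ⅐ ≈ 0.14286)
K = -1242/7 (K = -170 - 52*⅐ = -170 - 52/7 = -1242/7 ≈ -177.43)
-K = -1*(-1242/7) = 1242/7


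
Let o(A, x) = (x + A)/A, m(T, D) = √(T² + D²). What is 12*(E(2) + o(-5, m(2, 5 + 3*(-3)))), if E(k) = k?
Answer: 36 - 24*√5/5 ≈ 25.267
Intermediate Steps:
m(T, D) = √(D² + T²)
o(A, x) = (A + x)/A
12*(E(2) + o(-5, m(2, 5 + 3*(-3)))) = 12*(2 + (-5 + √((5 + 3*(-3))² + 2²))/(-5)) = 12*(2 - (-5 + √((5 - 9)² + 4))/5) = 12*(2 - (-5 + √((-4)² + 4))/5) = 12*(2 - (-5 + √(16 + 4))/5) = 12*(2 - (-5 + √20)/5) = 12*(2 - (-5 + 2*√5)/5) = 12*(2 + (1 - 2*√5/5)) = 12*(3 - 2*√5/5) = 36 - 24*√5/5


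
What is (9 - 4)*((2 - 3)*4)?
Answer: -20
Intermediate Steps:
(9 - 4)*((2 - 3)*4) = 5*(-1*4) = 5*(-4) = -20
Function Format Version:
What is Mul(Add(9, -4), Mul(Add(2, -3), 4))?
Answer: -20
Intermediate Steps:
Mul(Add(9, -4), Mul(Add(2, -3), 4)) = Mul(5, Mul(-1, 4)) = Mul(5, -4) = -20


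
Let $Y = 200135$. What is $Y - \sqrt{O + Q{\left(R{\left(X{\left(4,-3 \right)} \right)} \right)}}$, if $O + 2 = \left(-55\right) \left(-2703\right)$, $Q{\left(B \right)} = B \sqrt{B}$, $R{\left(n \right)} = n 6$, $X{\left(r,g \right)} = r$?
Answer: $200135 - \sqrt{148663 + 48 \sqrt{6}} \approx 1.9975 \cdot 10^{5}$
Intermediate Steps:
$R{\left(n \right)} = 6 n$
$Q{\left(B \right)} = B^{\frac{3}{2}}$
$O = 148663$ ($O = -2 - -148665 = -2 + 148665 = 148663$)
$Y - \sqrt{O + Q{\left(R{\left(X{\left(4,-3 \right)} \right)} \right)}} = 200135 - \sqrt{148663 + \left(6 \cdot 4\right)^{\frac{3}{2}}} = 200135 - \sqrt{148663 + 24^{\frac{3}{2}}} = 200135 - \sqrt{148663 + 48 \sqrt{6}}$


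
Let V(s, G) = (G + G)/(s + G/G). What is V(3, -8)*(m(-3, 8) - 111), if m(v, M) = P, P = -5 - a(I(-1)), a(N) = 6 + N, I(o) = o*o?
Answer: 492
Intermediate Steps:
I(o) = o**2
P = -12 (P = -5 - (6 + (-1)**2) = -5 - (6 + 1) = -5 - 1*7 = -5 - 7 = -12)
V(s, G) = 2*G/(1 + s) (V(s, G) = (2*G)/(s + 1) = (2*G)/(1 + s) = 2*G/(1 + s))
m(v, M) = -12
V(3, -8)*(m(-3, 8) - 111) = (2*(-8)/(1 + 3))*(-12 - 111) = (2*(-8)/4)*(-123) = (2*(-8)*(1/4))*(-123) = -4*(-123) = 492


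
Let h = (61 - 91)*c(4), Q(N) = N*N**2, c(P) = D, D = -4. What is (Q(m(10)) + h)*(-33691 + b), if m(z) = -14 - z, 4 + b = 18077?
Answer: 214029072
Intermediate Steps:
b = 18073 (b = -4 + 18077 = 18073)
c(P) = -4
Q(N) = N**3
h = 120 (h = (61 - 91)*(-4) = -30*(-4) = 120)
(Q(m(10)) + h)*(-33691 + b) = ((-14 - 1*10)**3 + 120)*(-33691 + 18073) = ((-14 - 10)**3 + 120)*(-15618) = ((-24)**3 + 120)*(-15618) = (-13824 + 120)*(-15618) = -13704*(-15618) = 214029072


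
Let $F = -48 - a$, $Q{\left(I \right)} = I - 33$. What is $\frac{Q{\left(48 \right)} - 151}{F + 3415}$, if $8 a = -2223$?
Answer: $- \frac{1088}{29159} \approx -0.037313$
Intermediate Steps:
$a = - \frac{2223}{8}$ ($a = \frac{1}{8} \left(-2223\right) = - \frac{2223}{8} \approx -277.88$)
$Q{\left(I \right)} = -33 + I$
$F = \frac{1839}{8}$ ($F = -48 - - \frac{2223}{8} = -48 + \frac{2223}{8} = \frac{1839}{8} \approx 229.88$)
$\frac{Q{\left(48 \right)} - 151}{F + 3415} = \frac{\left(-33 + 48\right) - 151}{\frac{1839}{8} + 3415} = \frac{15 - 151}{\frac{29159}{8}} = \left(-136\right) \frac{8}{29159} = - \frac{1088}{29159}$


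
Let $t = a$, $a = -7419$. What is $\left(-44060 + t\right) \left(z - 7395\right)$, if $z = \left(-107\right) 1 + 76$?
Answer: $382283054$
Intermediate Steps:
$z = -31$ ($z = -107 + 76 = -31$)
$t = -7419$
$\left(-44060 + t\right) \left(z - 7395\right) = \left(-44060 - 7419\right) \left(-31 - 7395\right) = \left(-51479\right) \left(-7426\right) = 382283054$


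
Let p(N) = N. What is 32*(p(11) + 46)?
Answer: 1824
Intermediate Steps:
32*(p(11) + 46) = 32*(11 + 46) = 32*57 = 1824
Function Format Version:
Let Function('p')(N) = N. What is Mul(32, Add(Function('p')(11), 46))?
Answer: 1824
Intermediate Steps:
Mul(32, Add(Function('p')(11), 46)) = Mul(32, Add(11, 46)) = Mul(32, 57) = 1824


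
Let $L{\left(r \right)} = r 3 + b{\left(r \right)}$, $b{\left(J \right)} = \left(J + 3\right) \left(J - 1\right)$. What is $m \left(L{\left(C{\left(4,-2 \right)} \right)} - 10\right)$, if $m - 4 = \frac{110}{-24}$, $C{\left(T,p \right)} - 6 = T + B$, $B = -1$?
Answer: $- \frac{791}{12} \approx -65.917$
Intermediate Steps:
$b{\left(J \right)} = \left(-1 + J\right) \left(3 + J\right)$ ($b{\left(J \right)} = \left(3 + J\right) \left(-1 + J\right) = \left(-1 + J\right) \left(3 + J\right)$)
$C{\left(T,p \right)} = 5 + T$ ($C{\left(T,p \right)} = 6 + \left(T - 1\right) = 6 + \left(-1 + T\right) = 5 + T$)
$m = - \frac{7}{12}$ ($m = 4 + \frac{110}{-24} = 4 + 110 \left(- \frac{1}{24}\right) = 4 - \frac{55}{12} = - \frac{7}{12} \approx -0.58333$)
$L{\left(r \right)} = -3 + r^{2} + 5 r$ ($L{\left(r \right)} = r 3 + \left(-3 + r^{2} + 2 r\right) = 3 r + \left(-3 + r^{2} + 2 r\right) = -3 + r^{2} + 5 r$)
$m \left(L{\left(C{\left(4,-2 \right)} \right)} - 10\right) = - \frac{7 \left(\left(-3 + \left(5 + 4\right)^{2} + 5 \left(5 + 4\right)\right) - 10\right)}{12} = - \frac{7 \left(\left(-3 + 9^{2} + 5 \cdot 9\right) - 10\right)}{12} = - \frac{7 \left(\left(-3 + 81 + 45\right) - 10\right)}{12} = - \frac{7 \left(123 - 10\right)}{12} = \left(- \frac{7}{12}\right) 113 = - \frac{791}{12}$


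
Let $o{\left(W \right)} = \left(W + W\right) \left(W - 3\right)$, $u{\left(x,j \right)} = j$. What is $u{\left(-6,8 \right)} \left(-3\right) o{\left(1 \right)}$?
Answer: $96$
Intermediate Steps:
$o{\left(W \right)} = 2 W \left(-3 + W\right)$
$u{\left(-6,8 \right)} \left(-3\right) o{\left(1 \right)} = 8 \left(-3\right) 2 \cdot 1 \left(-3 + 1\right) = - 24 \cdot 2 \cdot 1 \left(-2\right) = \left(-24\right) \left(-4\right) = 96$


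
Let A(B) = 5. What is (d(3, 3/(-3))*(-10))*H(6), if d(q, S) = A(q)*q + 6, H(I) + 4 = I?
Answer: -420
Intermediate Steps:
H(I) = -4 + I
d(q, S) = 6 + 5*q (d(q, S) = 5*q + 6 = 6 + 5*q)
(d(3, 3/(-3))*(-10))*H(6) = ((6 + 5*3)*(-10))*(-4 + 6) = ((6 + 15)*(-10))*2 = (21*(-10))*2 = -210*2 = -420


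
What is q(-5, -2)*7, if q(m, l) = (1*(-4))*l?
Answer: 56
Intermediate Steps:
q(m, l) = -4*l
q(-5, -2)*7 = -4*(-2)*7 = 8*7 = 56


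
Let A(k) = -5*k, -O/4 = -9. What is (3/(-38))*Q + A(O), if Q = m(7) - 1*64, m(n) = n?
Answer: -351/2 ≈ -175.50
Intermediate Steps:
O = 36 (O = -4*(-9) = 36)
Q = -57 (Q = 7 - 1*64 = 7 - 64 = -57)
(3/(-38))*Q + A(O) = (3/(-38))*(-57) - 5*36 = (3*(-1/38))*(-57) - 180 = -3/38*(-57) - 180 = 9/2 - 180 = -351/2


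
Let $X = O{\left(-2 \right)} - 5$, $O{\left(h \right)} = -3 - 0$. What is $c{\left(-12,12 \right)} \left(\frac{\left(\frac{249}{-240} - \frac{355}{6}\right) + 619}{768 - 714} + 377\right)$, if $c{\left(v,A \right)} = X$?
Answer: $- \frac{5020031}{1620} \approx -3098.8$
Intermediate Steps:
$O{\left(h \right)} = -3$ ($O{\left(h \right)} = -3 + 0 = -3$)
$X = -8$ ($X = -3 - 5 = -8$)
$c{\left(v,A \right)} = -8$
$c{\left(-12,12 \right)} \left(\frac{\left(\frac{249}{-240} - \frac{355}{6}\right) + 619}{768 - 714} + 377\right) = - 8 \left(\frac{\left(\frac{249}{-240} - \frac{355}{6}\right) + 619}{768 - 714} + 377\right) = - 8 \left(\frac{\left(249 \left(- \frac{1}{240}\right) - \frac{355}{6}\right) + 619}{54} + 377\right) = - 8 \left(\left(\left(- \frac{83}{80} - \frac{355}{6}\right) + 619\right) \frac{1}{54} + 377\right) = - 8 \left(\left(- \frac{14449}{240} + 619\right) \frac{1}{54} + 377\right) = - 8 \left(\frac{134111}{240} \cdot \frac{1}{54} + 377\right) = - 8 \left(\frac{134111}{12960} + 377\right) = \left(-8\right) \frac{5020031}{12960} = - \frac{5020031}{1620}$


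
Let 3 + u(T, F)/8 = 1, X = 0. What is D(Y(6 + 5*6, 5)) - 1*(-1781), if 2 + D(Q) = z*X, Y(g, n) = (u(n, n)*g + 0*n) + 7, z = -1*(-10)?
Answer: 1779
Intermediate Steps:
z = 10
u(T, F) = -16 (u(T, F) = -24 + 8*1 = -24 + 8 = -16)
Y(g, n) = 7 - 16*g (Y(g, n) = (-16*g + 0*n) + 7 = (-16*g + 0) + 7 = -16*g + 7 = 7 - 16*g)
D(Q) = -2 (D(Q) = -2 + 10*0 = -2 + 0 = -2)
D(Y(6 + 5*6, 5)) - 1*(-1781) = -2 - 1*(-1781) = -2 + 1781 = 1779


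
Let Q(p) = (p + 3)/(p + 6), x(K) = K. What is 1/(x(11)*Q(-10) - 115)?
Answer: -4/383 ≈ -0.010444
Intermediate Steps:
Q(p) = (3 + p)/(6 + p)
1/(x(11)*Q(-10) - 115) = 1/(11*((3 - 10)/(6 - 10)) - 115) = 1/(11*(-7/(-4)) - 115) = 1/(11*(-¼*(-7)) - 115) = 1/(11*(7/4) - 115) = 1/(77/4 - 115) = 1/(-383/4) = -4/383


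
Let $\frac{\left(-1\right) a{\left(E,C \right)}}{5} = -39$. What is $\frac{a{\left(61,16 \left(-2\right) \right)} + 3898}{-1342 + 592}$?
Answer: $- \frac{4093}{750} \approx -5.4573$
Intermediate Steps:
$a{\left(E,C \right)} = 195$ ($a{\left(E,C \right)} = \left(-5\right) \left(-39\right) = 195$)
$\frac{a{\left(61,16 \left(-2\right) \right)} + 3898}{-1342 + 592} = \frac{195 + 3898}{-1342 + 592} = \frac{4093}{-750} = 4093 \left(- \frac{1}{750}\right) = - \frac{4093}{750}$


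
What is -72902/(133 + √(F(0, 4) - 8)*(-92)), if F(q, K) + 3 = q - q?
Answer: -9695966/110793 - 6706984*I*√11/110793 ≈ -87.514 - 200.78*I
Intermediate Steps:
F(q, K) = -3 (F(q, K) = -3 + (q - q) = -3 + 0 = -3)
-72902/(133 + √(F(0, 4) - 8)*(-92)) = -72902/(133 + √(-3 - 8)*(-92)) = -72902/(133 + √(-11)*(-92)) = -72902/(133 + (I*√11)*(-92)) = -72902/(133 - 92*I*√11)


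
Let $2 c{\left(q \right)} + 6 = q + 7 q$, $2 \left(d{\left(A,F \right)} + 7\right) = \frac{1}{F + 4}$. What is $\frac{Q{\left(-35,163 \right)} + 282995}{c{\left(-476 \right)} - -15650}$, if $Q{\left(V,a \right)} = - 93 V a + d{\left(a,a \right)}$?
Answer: $\frac{271726703}{4590162} \approx 59.198$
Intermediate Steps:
$d{\left(A,F \right)} = -7 + \frac{1}{2 \left(4 + F\right)}$ ($d{\left(A,F \right)} = -7 + \frac{1}{2 \left(F + 4\right)} = -7 + \frac{1}{2 \left(4 + F\right)}$)
$Q{\left(V,a \right)} = \frac{-55 - 14 a}{2 \left(4 + a\right)} - 93 V a$ ($Q{\left(V,a \right)} = - 93 V a + \frac{-55 - 14 a}{2 \left(4 + a\right)} = \frac{-55 - 14 a}{2 \left(4 + a\right)} - 93 V a$)
$c{\left(q \right)} = -3 + 4 q$ ($c{\left(q \right)} = -3 + \frac{q + 7 q}{2} = -3 + \frac{8 q}{2} = -3 + 4 q$)
$\frac{Q{\left(-35,163 \right)} + 282995}{c{\left(-476 \right)} - -15650} = \frac{\frac{-55 - 2282 - \left(-6510\right) 163 \left(4 + 163\right)}{2 \left(4 + 163\right)} + 282995}{\left(-3 + 4 \left(-476\right)\right) - -15650} = \frac{\frac{-55 - 2282 - \left(-6510\right) 163 \cdot 167}{2 \cdot 167} + 282995}{\left(-3 - 1904\right) + 15650} = \frac{\frac{1}{2} \cdot \frac{1}{167} \left(-55 - 2282 + 177208710\right) + 282995}{-1907 + 15650} = \frac{\frac{1}{2} \cdot \frac{1}{167} \cdot 177206373 + 282995}{13743} = \left(\frac{177206373}{334} + 282995\right) \frac{1}{13743} = \frac{271726703}{334} \cdot \frac{1}{13743} = \frac{271726703}{4590162}$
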